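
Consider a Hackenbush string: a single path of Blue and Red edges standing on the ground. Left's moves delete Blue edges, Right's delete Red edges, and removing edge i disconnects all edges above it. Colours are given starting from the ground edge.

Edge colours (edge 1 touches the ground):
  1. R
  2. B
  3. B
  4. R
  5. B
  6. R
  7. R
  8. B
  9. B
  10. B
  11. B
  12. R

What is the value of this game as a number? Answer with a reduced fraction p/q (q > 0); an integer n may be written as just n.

-707/2048

1 of 12 · R · max L −∞ · min R 0 so -1
2 of 12 · RB · max L -1 · min R 0 so -1/2
3 of 12 · RBB · max L -1/2 · min R 0 so -1/4
4 of 12 · RBBR · max L -1/2 · min R -1/4 so -3/8
5 of 12 · RBBRB · max L -3/8 · min R -1/4 so -5/16
6 of 12 · RBBRBR · max L -3/8 · min R -5/16 so -11/32
7 of 12 · RBBRBRR · max L -3/8 · min R -11/32 so -23/64
8 of 12 · RBBRBRRB · max L -23/64 · min R -11/32 so -45/128
9 of 12 · RBBRBRRBB · max L -45/128 · min R -11/32 so -89/256
10 of 12 · RBBRBRRBBB · max L -89/256 · min R -11/32 so -177/512
11 of 12 · RBBRBRRBBBB · max L -177/512 · min R -11/32 so -353/1024
12 of 12 · RBBRBRRBBBBR · max L -177/512 · min R -353/1024 so -707/2048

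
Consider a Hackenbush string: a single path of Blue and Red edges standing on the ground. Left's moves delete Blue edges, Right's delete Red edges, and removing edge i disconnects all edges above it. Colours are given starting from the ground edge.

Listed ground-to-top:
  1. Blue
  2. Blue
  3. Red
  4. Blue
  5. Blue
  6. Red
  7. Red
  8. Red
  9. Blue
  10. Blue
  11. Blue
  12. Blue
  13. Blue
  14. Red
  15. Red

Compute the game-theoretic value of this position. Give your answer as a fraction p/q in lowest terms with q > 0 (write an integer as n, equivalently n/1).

14585/8192

B: Left { 0 }, Right { · } => simplest 1
BB: Left { 0, 1 }, Right { · } => simplest 2
BBR: Left { 0, 1 }, Right { 2 } => simplest 3/2
BBRB: Left { 0, 1, 3/2 }, Right { 2 } => simplest 7/4
BBRBB: Left { 0, 1, 3/2, 7/4 }, Right { 2 } => simplest 15/8
BBRBBR: Left { 0, 1, 3/2, 7/4 }, Right { 15/8, 2 } => simplest 29/16
BBRBBRR: Left { 0, 1, 3/2, 7/4 }, Right { 29/16, 15/8, 2 } => simplest 57/32
BBRBBRRR: Left { 0, 1, 3/2, 7/4 }, Right { 57/32, 29/16, 15/8, 2 } => simplest 113/64
BBRBBRRRB: Left { 0, 1, 3/2, 7/4, 113/64 }, Right { 57/32, 29/16, 15/8, 2 } => simplest 227/128
BBRBBRRRBB: Left { 0, 1, 3/2, 7/4, 113/64, 227/128 }, Right { 57/32, 29/16, 15/8, 2 } => simplest 455/256
BBRBBRRRBBB: Left { 0, 1, 3/2, 7/4, 113/64, 227/128, 455/256 }, Right { 57/32, 29/16, 15/8, 2 } => simplest 911/512
BBRBBRRRBBBB: Left { 0, 1, 3/2, 7/4, 113/64, 227/128, 455/256, 911/512 }, Right { 57/32, 29/16, 15/8, 2 } => simplest 1823/1024
BBRBBRRRBBBBB: Left { 0, 1, 3/2, 7/4, 113/64, 227/128, 455/256, 911/512, 1823/1024 }, Right { 57/32, 29/16, 15/8, 2 } => simplest 3647/2048
BBRBBRRRBBBBBR: Left { 0, 1, 3/2, 7/4, 113/64, 227/128, 455/256, 911/512, 1823/1024 }, Right { 3647/2048, 57/32, 29/16, 15/8, 2 } => simplest 7293/4096
BBRBBRRRBBBBBRR: Left { 0, 1, 3/2, 7/4, 113/64, 227/128, 455/256, 911/512, 1823/1024 }, Right { 7293/4096, 3647/2048, 57/32, 29/16, 15/8, 2 } => simplest 14585/8192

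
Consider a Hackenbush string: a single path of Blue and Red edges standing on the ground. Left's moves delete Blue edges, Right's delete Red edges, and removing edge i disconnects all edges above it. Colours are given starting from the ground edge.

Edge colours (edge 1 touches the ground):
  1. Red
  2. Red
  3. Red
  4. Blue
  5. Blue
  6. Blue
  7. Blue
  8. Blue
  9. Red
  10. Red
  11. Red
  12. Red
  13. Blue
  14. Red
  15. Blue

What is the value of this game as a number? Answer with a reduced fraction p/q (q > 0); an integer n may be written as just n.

-8437/4096

Build val(s[:k]) for k = 1..15, string s = Red Red Red Blue Blue Blue Blue Blue Red Red Red Red Blue Red Blue.
1 of 15 · R · max L −∞ · min R 0 -> -1
2 of 15 · RR · max L −∞ · min R -1 -> -2
3 of 15 · RRR · max L −∞ · min R -2 -> -3
4 of 15 · RRRB · max L -3 · min R -2 -> -5/2
5 of 15 · RRRBB · max L -5/2 · min R -2 -> -9/4
6 of 15 · RRRBBB · max L -9/4 · min R -2 -> -17/8
7 of 15 · RRRBBBB · max L -17/8 · min R -2 -> -33/16
8 of 15 · RRRBBBBB · max L -33/16 · min R -2 -> -65/32
9 of 15 · RRRBBBBBR · max L -33/16 · min R -65/32 -> -131/64
10 of 15 · RRRBBBBBRR · max L -33/16 · min R -131/64 -> -263/128
11 of 15 · RRRBBBBBRRR · max L -33/16 · min R -263/128 -> -527/256
12 of 15 · RRRBBBBBRRRR · max L -33/16 · min R -527/256 -> -1055/512
13 of 15 · RRRBBBBBRRRRB · max L -1055/512 · min R -527/256 -> -2109/1024
14 of 15 · RRRBBBBBRRRRBR · max L -1055/512 · min R -2109/1024 -> -4219/2048
15 of 15 · RRRBBBBBRRRRBRB · max L -4219/2048 · min R -2109/1024 -> -8437/4096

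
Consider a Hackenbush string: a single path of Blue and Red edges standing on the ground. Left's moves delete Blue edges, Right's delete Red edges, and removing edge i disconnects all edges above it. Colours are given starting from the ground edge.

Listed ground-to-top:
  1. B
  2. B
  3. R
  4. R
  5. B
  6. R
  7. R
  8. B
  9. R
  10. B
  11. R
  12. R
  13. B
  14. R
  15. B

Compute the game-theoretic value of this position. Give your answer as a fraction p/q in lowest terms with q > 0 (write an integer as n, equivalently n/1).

g(B) = { 0 | — } — 1
g(BB) = { 0,1 | — } — 2
g(BBR) = { 0,1 | 2 } — 3/2
g(BBRR) = { 0,1 | 3/2,2 } — 5/4
g(BBRRB) = { 0,1,5/4 | 3/2,2 } — 11/8
g(BBRRBR) = { 0,1,5/4 | 11/8,3/2,2 } — 21/16
g(BBRRBRR) = { 0,1,5/4 | 21/16,11/8,3/2,2 } — 41/32
g(BBRRBRRB) = { 0,1,5/4,41/32 | 21/16,11/8,3/2,2 } — 83/64
g(BBRRBRRBR) = { 0,1,5/4,41/32 | 83/64,21/16,11/8,3/2,2 } — 165/128
g(BBRRBRRBRB) = { 0,1,5/4,41/32,165/128 | 83/64,21/16,11/8,3/2,2 } — 331/256
g(BBRRBRRBRBR) = { 0,1,5/4,41/32,165/128 | 331/256,83/64,21/16,11/8,3/2,2 } — 661/512
g(BBRRBRRBRBRR) = { 0,1,5/4,41/32,165/128 | 661/512,331/256,83/64,21/16,11/8,3/2,2 } — 1321/1024
g(BBRRBRRBRBRRB) = { 0,1,5/4,41/32,165/128,1321/1024 | 661/512,331/256,83/64,21/16,11/8,3/2,2 } — 2643/2048
g(BBRRBRRBRBRRBR) = { 0,1,5/4,41/32,165/128,1321/1024 | 2643/2048,661/512,331/256,83/64,21/16,11/8,3/2,2 } — 5285/4096
g(BBRRBRRBRBRRBRB) = { 0,1,5/4,41/32,165/128,1321/1024,5285/4096 | 2643/2048,661/512,331/256,83/64,21/16,11/8,3/2,2 } — 10571/8192

10571/8192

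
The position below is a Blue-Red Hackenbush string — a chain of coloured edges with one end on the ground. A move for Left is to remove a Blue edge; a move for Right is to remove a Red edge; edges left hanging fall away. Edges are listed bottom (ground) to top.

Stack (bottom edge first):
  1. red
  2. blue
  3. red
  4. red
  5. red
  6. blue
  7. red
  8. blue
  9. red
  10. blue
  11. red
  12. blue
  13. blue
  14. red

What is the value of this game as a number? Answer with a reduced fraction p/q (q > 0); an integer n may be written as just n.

Build val(s[:k]) for k = 1..14, string s = red blue red red red blue red blue red blue red blue blue red.
step 1: add red to get r; options L={  } R={ 0 } = -1
step 2: add blue to get rb; options L={ -1 } R={ 0 } = -1/2
step 3: add red to get rbr; options L={ -1 } R={ -1/2, 0 } = -3/4
step 4: add red to get rbrr; options L={ -1 } R={ -3/4, -1/2, 0 } = -7/8
step 5: add red to get rbrrr; options L={ -1 } R={ -7/8, -3/4, -1/2, 0 } = -15/16
step 6: add blue to get rbrrrb; options L={ -1, -15/16 } R={ -7/8, -3/4, -1/2, 0 } = -29/32
step 7: add red to get rbrrrbr; options L={ -1, -15/16 } R={ -29/32, -7/8, -3/4, -1/2, 0 } = -59/64
step 8: add blue to get rbrrrbrb; options L={ -1, -15/16, -59/64 } R={ -29/32, -7/8, -3/4, -1/2, 0 } = -117/128
step 9: add red to get rbrrrbrbr; options L={ -1, -15/16, -59/64 } R={ -117/128, -29/32, -7/8, -3/4, -1/2, 0 } = -235/256
step 10: add blue to get rbrrrbrbrb; options L={ -1, -15/16, -59/64, -235/256 } R={ -117/128, -29/32, -7/8, -3/4, -1/2, 0 } = -469/512
step 11: add red to get rbrrrbrbrbr; options L={ -1, -15/16, -59/64, -235/256 } R={ -469/512, -117/128, -29/32, -7/8, -3/4, -1/2, 0 } = -939/1024
step 12: add blue to get rbrrrbrbrbrb; options L={ -1, -15/16, -59/64, -235/256, -939/1024 } R={ -469/512, -117/128, -29/32, -7/8, -3/4, -1/2, 0 } = -1877/2048
step 13: add blue to get rbrrrbrbrbrbb; options L={ -1, -15/16, -59/64, -235/256, -939/1024, -1877/2048 } R={ -469/512, -117/128, -29/32, -7/8, -3/4, -1/2, 0 } = -3753/4096
step 14: add red to get rbrrrbrbrbrbbr; options L={ -1, -15/16, -59/64, -235/256, -939/1024, -1877/2048 } R={ -3753/4096, -469/512, -117/128, -29/32, -7/8, -3/4, -1/2, 0 } = -7507/8192

-7507/8192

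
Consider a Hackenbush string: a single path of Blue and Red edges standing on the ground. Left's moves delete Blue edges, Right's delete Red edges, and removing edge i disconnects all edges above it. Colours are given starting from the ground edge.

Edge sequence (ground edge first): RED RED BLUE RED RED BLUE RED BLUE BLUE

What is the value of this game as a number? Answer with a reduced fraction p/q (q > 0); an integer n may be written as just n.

-233/128

R: Left { — }, Right { 0 } => simplest -1
RR: Left { — }, Right { -1; 0 } => simplest -2
RRB: Left { -2 }, Right { -1; 0 } => simplest -3/2
RRBR: Left { -2 }, Right { -3/2; -1; 0 } => simplest -7/4
RRBRR: Left { -2 }, Right { -7/4; -3/2; -1; 0 } => simplest -15/8
RRBRRB: Left { -2; -15/8 }, Right { -7/4; -3/2; -1; 0 } => simplest -29/16
RRBRRBR: Left { -2; -15/8 }, Right { -29/16; -7/4; -3/2; -1; 0 } => simplest -59/32
RRBRRBRB: Left { -2; -15/8; -59/32 }, Right { -29/16; -7/4; -3/2; -1; 0 } => simplest -117/64
RRBRRBRBB: Left { -2; -15/8; -59/32; -117/64 }, Right { -29/16; -7/4; -3/2; -1; 0 } => simplest -233/128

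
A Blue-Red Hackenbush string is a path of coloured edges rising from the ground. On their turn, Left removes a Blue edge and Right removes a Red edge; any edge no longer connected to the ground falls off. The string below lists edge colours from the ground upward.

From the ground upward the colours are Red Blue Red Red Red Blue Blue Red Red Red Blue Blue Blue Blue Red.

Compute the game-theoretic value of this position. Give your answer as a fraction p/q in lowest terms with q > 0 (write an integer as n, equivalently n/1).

1 of 15 · R · max L −∞ · min R 0 => -1
2 of 15 · RB · max L -1 · min R 0 => -1/2
3 of 15 · RBR · max L -1 · min R -1/2 => -3/4
4 of 15 · RBRR · max L -1 · min R -3/4 => -7/8
5 of 15 · RBRRR · max L -1 · min R -7/8 => -15/16
6 of 15 · RBRRRB · max L -15/16 · min R -7/8 => -29/32
7 of 15 · RBRRRBB · max L -29/32 · min R -7/8 => -57/64
8 of 15 · RBRRRBBR · max L -29/32 · min R -57/64 => -115/128
9 of 15 · RBRRRBBRR · max L -29/32 · min R -115/128 => -231/256
10 of 15 · RBRRRBBRRR · max L -29/32 · min R -231/256 => -463/512
11 of 15 · RBRRRBBRRRB · max L -463/512 · min R -231/256 => -925/1024
12 of 15 · RBRRRBBRRRBB · max L -925/1024 · min R -231/256 => -1849/2048
13 of 15 · RBRRRBBRRRBBB · max L -1849/2048 · min R -231/256 => -3697/4096
14 of 15 · RBRRRBBRRRBBBB · max L -3697/4096 · min R -231/256 => -7393/8192
15 of 15 · RBRRRBBRRRBBBBR · max L -3697/4096 · min R -7393/8192 => -14787/16384

-14787/16384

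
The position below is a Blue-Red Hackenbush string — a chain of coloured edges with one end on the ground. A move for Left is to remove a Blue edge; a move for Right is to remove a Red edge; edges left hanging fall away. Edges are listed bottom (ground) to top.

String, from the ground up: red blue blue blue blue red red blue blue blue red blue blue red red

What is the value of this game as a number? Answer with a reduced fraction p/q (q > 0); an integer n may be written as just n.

1 of 15 · r · max L −∞ · min R 0 => -1
2 of 15 · rb · max L -1 · min R 0 => -1/2
3 of 15 · rbb · max L -1/2 · min R 0 => -1/4
4 of 15 · rbbb · max L -1/4 · min R 0 => -1/8
5 of 15 · rbbbb · max L -1/8 · min R 0 => -1/16
6 of 15 · rbbbbr · max L -1/8 · min R -1/16 => -3/32
7 of 15 · rbbbbrr · max L -1/8 · min R -3/32 => -7/64
8 of 15 · rbbbbrrb · max L -7/64 · min R -3/32 => -13/128
9 of 15 · rbbbbrrbb · max L -13/128 · min R -3/32 => -25/256
10 of 15 · rbbbbrrbbb · max L -25/256 · min R -3/32 => -49/512
11 of 15 · rbbbbrrbbbr · max L -25/256 · min R -49/512 => -99/1024
12 of 15 · rbbbbrrbbbrb · max L -99/1024 · min R -49/512 => -197/2048
13 of 15 · rbbbbrrbbbrbb · max L -197/2048 · min R -49/512 => -393/4096
14 of 15 · rbbbbrrbbbrbbr · max L -197/2048 · min R -393/4096 => -787/8192
15 of 15 · rbbbbrrbbbrbbrr · max L -197/2048 · min R -787/8192 => -1575/16384

-1575/16384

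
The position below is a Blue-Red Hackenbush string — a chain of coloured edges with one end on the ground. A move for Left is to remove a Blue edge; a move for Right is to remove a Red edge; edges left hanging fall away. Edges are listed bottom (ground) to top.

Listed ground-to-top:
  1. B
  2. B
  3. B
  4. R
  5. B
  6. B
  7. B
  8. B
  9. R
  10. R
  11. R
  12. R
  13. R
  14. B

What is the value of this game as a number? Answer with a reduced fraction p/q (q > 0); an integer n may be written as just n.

6019/2048

step 1: add B to get B; options L={ 0 } R={ (no moves) } => 1
step 2: add B to get BB; options L={ 0 1 } R={ (no moves) } => 2
step 3: add B to get BBB; options L={ 0 1 2 } R={ (no moves) } => 3
step 4: add R to get BBBR; options L={ 0 1 2 } R={ 3 } => 5/2
step 5: add B to get BBBRB; options L={ 0 1 2 5/2 } R={ 3 } => 11/4
step 6: add B to get BBBRBB; options L={ 0 1 2 5/2 11/4 } R={ 3 } => 23/8
step 7: add B to get BBBRBBB; options L={ 0 1 2 5/2 11/4 23/8 } R={ 3 } => 47/16
step 8: add B to get BBBRBBBB; options L={ 0 1 2 5/2 11/4 23/8 47/16 } R={ 3 } => 95/32
step 9: add R to get BBBRBBBBR; options L={ 0 1 2 5/2 11/4 23/8 47/16 } R={ 95/32 3 } => 189/64
step 10: add R to get BBBRBBBBRR; options L={ 0 1 2 5/2 11/4 23/8 47/16 } R={ 189/64 95/32 3 } => 377/128
step 11: add R to get BBBRBBBBRRR; options L={ 0 1 2 5/2 11/4 23/8 47/16 } R={ 377/128 189/64 95/32 3 } => 753/256
step 12: add R to get BBBRBBBBRRRR; options L={ 0 1 2 5/2 11/4 23/8 47/16 } R={ 753/256 377/128 189/64 95/32 3 } => 1505/512
step 13: add R to get BBBRBBBBRRRRR; options L={ 0 1 2 5/2 11/4 23/8 47/16 } R={ 1505/512 753/256 377/128 189/64 95/32 3 } => 3009/1024
step 14: add B to get BBBRBBBBRRRRRB; options L={ 0 1 2 5/2 11/4 23/8 47/16 3009/1024 } R={ 1505/512 753/256 377/128 189/64 95/32 3 } => 6019/2048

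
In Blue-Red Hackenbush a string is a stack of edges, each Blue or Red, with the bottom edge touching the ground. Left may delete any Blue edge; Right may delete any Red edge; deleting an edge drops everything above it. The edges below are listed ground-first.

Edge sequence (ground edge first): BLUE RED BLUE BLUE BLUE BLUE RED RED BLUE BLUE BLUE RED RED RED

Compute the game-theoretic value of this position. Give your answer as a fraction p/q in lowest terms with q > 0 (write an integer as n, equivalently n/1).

7793/8192

Build val(s[:k]) for k = 1..14, string s = BLUE RED BLUE BLUE BLUE BLUE RED RED BLUE BLUE BLUE RED RED RED.
val(B) = { 0 | · } gives 1
val(BR) = { 0 | 1 } gives 1/2
val(BRB) = { 0 1/2 | 1 } gives 3/4
val(BRBB) = { 0 1/2 3/4 | 1 } gives 7/8
val(BRBBB) = { 0 1/2 3/4 7/8 | 1 } gives 15/16
val(BRBBBB) = { 0 1/2 3/4 7/8 15/16 | 1 } gives 31/32
val(BRBBBBR) = { 0 1/2 3/4 7/8 15/16 | 31/32 1 } gives 61/64
val(BRBBBBRR) = { 0 1/2 3/4 7/8 15/16 | 61/64 31/32 1 } gives 121/128
val(BRBBBBRRB) = { 0 1/2 3/4 7/8 15/16 121/128 | 61/64 31/32 1 } gives 243/256
val(BRBBBBRRBB) = { 0 1/2 3/4 7/8 15/16 121/128 243/256 | 61/64 31/32 1 } gives 487/512
val(BRBBBBRRBBB) = { 0 1/2 3/4 7/8 15/16 121/128 243/256 487/512 | 61/64 31/32 1 } gives 975/1024
val(BRBBBBRRBBBR) = { 0 1/2 3/4 7/8 15/16 121/128 243/256 487/512 | 975/1024 61/64 31/32 1 } gives 1949/2048
val(BRBBBBRRBBBRR) = { 0 1/2 3/4 7/8 15/16 121/128 243/256 487/512 | 1949/2048 975/1024 61/64 31/32 1 } gives 3897/4096
val(BRBBBBRRBBBRRR) = { 0 1/2 3/4 7/8 15/16 121/128 243/256 487/512 | 3897/4096 1949/2048 975/1024 61/64 31/32 1 } gives 7793/8192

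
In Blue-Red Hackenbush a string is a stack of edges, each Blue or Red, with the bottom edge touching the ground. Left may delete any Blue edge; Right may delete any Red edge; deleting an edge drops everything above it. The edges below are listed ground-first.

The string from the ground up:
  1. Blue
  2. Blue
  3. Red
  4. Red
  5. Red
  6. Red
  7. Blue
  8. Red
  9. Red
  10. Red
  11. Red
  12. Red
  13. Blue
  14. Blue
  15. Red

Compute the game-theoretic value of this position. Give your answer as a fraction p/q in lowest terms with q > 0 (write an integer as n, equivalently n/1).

8717/8192

1 of 15 · B · max L 0 · min R +∞ => 1
2 of 15 · BB · max L 1 · min R +∞ => 2
3 of 15 · BBR · max L 1 · min R 2 => 3/2
4 of 15 · BBRR · max L 1 · min R 3/2 => 5/4
5 of 15 · BBRRR · max L 1 · min R 5/4 => 9/8
6 of 15 · BBRRRR · max L 1 · min R 9/8 => 17/16
7 of 15 · BBRRRRB · max L 17/16 · min R 9/8 => 35/32
8 of 15 · BBRRRRBR · max L 17/16 · min R 35/32 => 69/64
9 of 15 · BBRRRRBRR · max L 17/16 · min R 69/64 => 137/128
10 of 15 · BBRRRRBRRR · max L 17/16 · min R 137/128 => 273/256
11 of 15 · BBRRRRBRRRR · max L 17/16 · min R 273/256 => 545/512
12 of 15 · BBRRRRBRRRRR · max L 17/16 · min R 545/512 => 1089/1024
13 of 15 · BBRRRRBRRRRRB · max L 1089/1024 · min R 545/512 => 2179/2048
14 of 15 · BBRRRRBRRRRRBB · max L 2179/2048 · min R 545/512 => 4359/4096
15 of 15 · BBRRRRBRRRRRBBR · max L 2179/2048 · min R 4359/4096 => 8717/8192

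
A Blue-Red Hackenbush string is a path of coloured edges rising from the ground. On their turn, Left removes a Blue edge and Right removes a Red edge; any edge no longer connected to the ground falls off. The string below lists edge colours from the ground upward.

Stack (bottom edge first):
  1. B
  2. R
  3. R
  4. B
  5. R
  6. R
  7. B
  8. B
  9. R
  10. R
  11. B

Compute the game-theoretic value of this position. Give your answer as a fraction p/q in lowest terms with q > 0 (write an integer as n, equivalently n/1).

Prefix values for B R R B R R B B R R B via {L|R} + simplicity:
step 1: add B to get B; options L={ 0 } R={ (no moves) } = 1
step 2: add R to get BR; options L={ 0 } R={ 1 } = 1/2
step 3: add R to get BRR; options L={ 0 } R={ 1/2, 1 } = 1/4
step 4: add B to get BRRB; options L={ 0, 1/4 } R={ 1/2, 1 } = 3/8
step 5: add R to get BRRBR; options L={ 0, 1/4 } R={ 3/8, 1/2, 1 } = 5/16
step 6: add R to get BRRBRR; options L={ 0, 1/4 } R={ 5/16, 3/8, 1/2, 1 } = 9/32
step 7: add B to get BRRBRRB; options L={ 0, 1/4, 9/32 } R={ 5/16, 3/8, 1/2, 1 } = 19/64
step 8: add B to get BRRBRRBB; options L={ 0, 1/4, 9/32, 19/64 } R={ 5/16, 3/8, 1/2, 1 } = 39/128
step 9: add R to get BRRBRRBBR; options L={ 0, 1/4, 9/32, 19/64 } R={ 39/128, 5/16, 3/8, 1/2, 1 } = 77/256
step 10: add R to get BRRBRRBBRR; options L={ 0, 1/4, 9/32, 19/64 } R={ 77/256, 39/128, 5/16, 3/8, 1/2, 1 } = 153/512
step 11: add B to get BRRBRRBBRRB; options L={ 0, 1/4, 9/32, 19/64, 153/512 } R={ 77/256, 39/128, 5/16, 3/8, 1/2, 1 } = 307/1024

307/1024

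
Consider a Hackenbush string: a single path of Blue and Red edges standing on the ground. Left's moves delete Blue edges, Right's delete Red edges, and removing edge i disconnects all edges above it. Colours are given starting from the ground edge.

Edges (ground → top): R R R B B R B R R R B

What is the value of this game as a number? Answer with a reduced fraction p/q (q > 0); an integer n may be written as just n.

val_1 [R]  L=[]  R=[0]  so -1
val_2 [RR]  L=[]  R=[-1; 0]  so -2
val_3 [RRR]  L=[]  R=[-2; -1; 0]  so -3
val_4 [RRRB]  L=[-3]  R=[-2; -1; 0]  so -5/2
val_5 [RRRBB]  L=[-3; -5/2]  R=[-2; -1; 0]  so -9/4
val_6 [RRRBBR]  L=[-3; -5/2]  R=[-9/4; -2; -1; 0]  so -19/8
val_7 [RRRBBRB]  L=[-3; -5/2; -19/8]  R=[-9/4; -2; -1; 0]  so -37/16
val_8 [RRRBBRBR]  L=[-3; -5/2; -19/8]  R=[-37/16; -9/4; -2; -1; 0]  so -75/32
val_9 [RRRBBRBRR]  L=[-3; -5/2; -19/8]  R=[-75/32; -37/16; -9/4; -2; -1; 0]  so -151/64
val_10 [RRRBBRBRRR]  L=[-3; -5/2; -19/8]  R=[-151/64; -75/32; -37/16; -9/4; -2; -1; 0]  so -303/128
val_11 [RRRBBRBRRRB]  L=[-3; -5/2; -19/8; -303/128]  R=[-151/64; -75/32; -37/16; -9/4; -2; -1; 0]  so -605/256

-605/256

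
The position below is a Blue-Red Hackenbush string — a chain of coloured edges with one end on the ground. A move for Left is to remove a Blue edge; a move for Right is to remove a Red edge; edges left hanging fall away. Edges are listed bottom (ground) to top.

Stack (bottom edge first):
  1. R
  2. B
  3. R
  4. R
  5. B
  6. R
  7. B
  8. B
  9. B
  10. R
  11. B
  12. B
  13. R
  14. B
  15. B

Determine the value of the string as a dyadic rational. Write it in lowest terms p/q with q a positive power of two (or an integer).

v(R) = { · | 0 } gives -1
v(RB) = { -1 | 0 } gives -1/2
v(RBR) = { -1 | -1/2 0 } gives -3/4
v(RBRR) = { -1 | -3/4 -1/2 0 } gives -7/8
v(RBRRB) = { -1 -7/8 | -3/4 -1/2 0 } gives -13/16
v(RBRRBR) = { -1 -7/8 | -13/16 -3/4 -1/2 0 } gives -27/32
v(RBRRBRB) = { -1 -7/8 -27/32 | -13/16 -3/4 -1/2 0 } gives -53/64
v(RBRRBRBB) = { -1 -7/8 -27/32 -53/64 | -13/16 -3/4 -1/2 0 } gives -105/128
v(RBRRBRBBB) = { -1 -7/8 -27/32 -53/64 -105/128 | -13/16 -3/4 -1/2 0 } gives -209/256
v(RBRRBRBBBR) = { -1 -7/8 -27/32 -53/64 -105/128 | -209/256 -13/16 -3/4 -1/2 0 } gives -419/512
v(RBRRBRBBBRB) = { -1 -7/8 -27/32 -53/64 -105/128 -419/512 | -209/256 -13/16 -3/4 -1/2 0 } gives -837/1024
v(RBRRBRBBBRBB) = { -1 -7/8 -27/32 -53/64 -105/128 -419/512 -837/1024 | -209/256 -13/16 -3/4 -1/2 0 } gives -1673/2048
v(RBRRBRBBBRBBR) = { -1 -7/8 -27/32 -53/64 -105/128 -419/512 -837/1024 | -1673/2048 -209/256 -13/16 -3/4 -1/2 0 } gives -3347/4096
v(RBRRBRBBBRBBRB) = { -1 -7/8 -27/32 -53/64 -105/128 -419/512 -837/1024 -3347/4096 | -1673/2048 -209/256 -13/16 -3/4 -1/2 0 } gives -6693/8192
v(RBRRBRBBBRBBRBB) = { -1 -7/8 -27/32 -53/64 -105/128 -419/512 -837/1024 -3347/4096 -6693/8192 | -1673/2048 -209/256 -13/16 -3/4 -1/2 0 } gives -13385/16384

-13385/16384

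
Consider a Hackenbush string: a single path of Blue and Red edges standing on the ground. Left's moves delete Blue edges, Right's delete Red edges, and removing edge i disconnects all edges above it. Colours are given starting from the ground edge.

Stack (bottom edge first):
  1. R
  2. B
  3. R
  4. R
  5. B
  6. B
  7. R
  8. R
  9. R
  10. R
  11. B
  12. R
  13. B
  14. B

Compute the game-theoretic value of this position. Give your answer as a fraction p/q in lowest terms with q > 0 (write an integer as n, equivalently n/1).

-6633/8192

R: Left {  }, Right { 0 } => simplest -1
RB: Left { -1 }, Right { 0 } => simplest -1/2
RBR: Left { -1 }, Right { -1/2 0 } => simplest -3/4
RBRR: Left { -1 }, Right { -3/4 -1/2 0 } => simplest -7/8
RBRRB: Left { -1 -7/8 }, Right { -3/4 -1/2 0 } => simplest -13/16
RBRRBB: Left { -1 -7/8 -13/16 }, Right { -3/4 -1/2 0 } => simplest -25/32
RBRRBBR: Left { -1 -7/8 -13/16 }, Right { -25/32 -3/4 -1/2 0 } => simplest -51/64
RBRRBBRR: Left { -1 -7/8 -13/16 }, Right { -51/64 -25/32 -3/4 -1/2 0 } => simplest -103/128
RBRRBBRRR: Left { -1 -7/8 -13/16 }, Right { -103/128 -51/64 -25/32 -3/4 -1/2 0 } => simplest -207/256
RBRRBBRRRR: Left { -1 -7/8 -13/16 }, Right { -207/256 -103/128 -51/64 -25/32 -3/4 -1/2 0 } => simplest -415/512
RBRRBBRRRRB: Left { -1 -7/8 -13/16 -415/512 }, Right { -207/256 -103/128 -51/64 -25/32 -3/4 -1/2 0 } => simplest -829/1024
RBRRBBRRRRBR: Left { -1 -7/8 -13/16 -415/512 }, Right { -829/1024 -207/256 -103/128 -51/64 -25/32 -3/4 -1/2 0 } => simplest -1659/2048
RBRRBBRRRRBRB: Left { -1 -7/8 -13/16 -415/512 -1659/2048 }, Right { -829/1024 -207/256 -103/128 -51/64 -25/32 -3/4 -1/2 0 } => simplest -3317/4096
RBRRBBRRRRBRBB: Left { -1 -7/8 -13/16 -415/512 -1659/2048 -3317/4096 }, Right { -829/1024 -207/256 -103/128 -51/64 -25/32 -3/4 -1/2 0 } => simplest -6633/8192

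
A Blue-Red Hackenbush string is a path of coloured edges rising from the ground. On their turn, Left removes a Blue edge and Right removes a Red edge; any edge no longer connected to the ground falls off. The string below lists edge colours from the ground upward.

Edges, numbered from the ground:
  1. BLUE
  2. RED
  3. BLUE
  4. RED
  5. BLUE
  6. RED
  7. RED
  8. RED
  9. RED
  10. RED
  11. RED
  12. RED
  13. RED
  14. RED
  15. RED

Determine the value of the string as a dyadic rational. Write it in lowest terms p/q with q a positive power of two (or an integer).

edge 1 of 15 (BLUE): { 0 | — } gives 1
edge 2 of 15 (RED): { 0 | 1 } gives 1/2
edge 3 of 15 (BLUE): { 0, 1/2 | 1 } gives 3/4
edge 4 of 15 (RED): { 0, 1/2 | 3/4, 1 } gives 5/8
edge 5 of 15 (BLUE): { 0, 1/2, 5/8 | 3/4, 1 } gives 11/16
edge 6 of 15 (RED): { 0, 1/2, 5/8 | 11/16, 3/4, 1 } gives 21/32
edge 7 of 15 (RED): { 0, 1/2, 5/8 | 21/32, 11/16, 3/4, 1 } gives 41/64
edge 8 of 15 (RED): { 0, 1/2, 5/8 | 41/64, 21/32, 11/16, 3/4, 1 } gives 81/128
edge 9 of 15 (RED): { 0, 1/2, 5/8 | 81/128, 41/64, 21/32, 11/16, 3/4, 1 } gives 161/256
edge 10 of 15 (RED): { 0, 1/2, 5/8 | 161/256, 81/128, 41/64, 21/32, 11/16, 3/4, 1 } gives 321/512
edge 11 of 15 (RED): { 0, 1/2, 5/8 | 321/512, 161/256, 81/128, 41/64, 21/32, 11/16, 3/4, 1 } gives 641/1024
edge 12 of 15 (RED): { 0, 1/2, 5/8 | 641/1024, 321/512, 161/256, 81/128, 41/64, 21/32, 11/16, 3/4, 1 } gives 1281/2048
edge 13 of 15 (RED): { 0, 1/2, 5/8 | 1281/2048, 641/1024, 321/512, 161/256, 81/128, 41/64, 21/32, 11/16, 3/4, 1 } gives 2561/4096
edge 14 of 15 (RED): { 0, 1/2, 5/8 | 2561/4096, 1281/2048, 641/1024, 321/512, 161/256, 81/128, 41/64, 21/32, 11/16, 3/4, 1 } gives 5121/8192
edge 15 of 15 (RED): { 0, 1/2, 5/8 | 5121/8192, 2561/4096, 1281/2048, 641/1024, 321/512, 161/256, 81/128, 41/64, 21/32, 11/16, 3/4, 1 } gives 10241/16384

10241/16384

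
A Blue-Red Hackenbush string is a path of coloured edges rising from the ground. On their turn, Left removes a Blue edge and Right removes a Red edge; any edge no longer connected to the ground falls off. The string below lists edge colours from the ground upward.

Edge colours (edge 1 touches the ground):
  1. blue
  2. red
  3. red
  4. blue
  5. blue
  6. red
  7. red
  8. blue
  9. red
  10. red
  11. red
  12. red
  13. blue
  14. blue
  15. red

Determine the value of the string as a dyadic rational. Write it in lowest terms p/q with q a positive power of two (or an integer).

6413/16384

edge 1 of 15 (blue): { 0 | · } => 1
edge 2 of 15 (red): { 0 | 1 } => 1/2
edge 3 of 15 (red): { 0 | 1/2, 1 } => 1/4
edge 4 of 15 (blue): { 0, 1/4 | 1/2, 1 } => 3/8
edge 5 of 15 (blue): { 0, 1/4, 3/8 | 1/2, 1 } => 7/16
edge 6 of 15 (red): { 0, 1/4, 3/8 | 7/16, 1/2, 1 } => 13/32
edge 7 of 15 (red): { 0, 1/4, 3/8 | 13/32, 7/16, 1/2, 1 } => 25/64
edge 8 of 15 (blue): { 0, 1/4, 3/8, 25/64 | 13/32, 7/16, 1/2, 1 } => 51/128
edge 9 of 15 (red): { 0, 1/4, 3/8, 25/64 | 51/128, 13/32, 7/16, 1/2, 1 } => 101/256
edge 10 of 15 (red): { 0, 1/4, 3/8, 25/64 | 101/256, 51/128, 13/32, 7/16, 1/2, 1 } => 201/512
edge 11 of 15 (red): { 0, 1/4, 3/8, 25/64 | 201/512, 101/256, 51/128, 13/32, 7/16, 1/2, 1 } => 401/1024
edge 12 of 15 (red): { 0, 1/4, 3/8, 25/64 | 401/1024, 201/512, 101/256, 51/128, 13/32, 7/16, 1/2, 1 } => 801/2048
edge 13 of 15 (blue): { 0, 1/4, 3/8, 25/64, 801/2048 | 401/1024, 201/512, 101/256, 51/128, 13/32, 7/16, 1/2, 1 } => 1603/4096
edge 14 of 15 (blue): { 0, 1/4, 3/8, 25/64, 801/2048, 1603/4096 | 401/1024, 201/512, 101/256, 51/128, 13/32, 7/16, 1/2, 1 } => 3207/8192
edge 15 of 15 (red): { 0, 1/4, 3/8, 25/64, 801/2048, 1603/4096 | 3207/8192, 401/1024, 201/512, 101/256, 51/128, 13/32, 7/16, 1/2, 1 } => 6413/16384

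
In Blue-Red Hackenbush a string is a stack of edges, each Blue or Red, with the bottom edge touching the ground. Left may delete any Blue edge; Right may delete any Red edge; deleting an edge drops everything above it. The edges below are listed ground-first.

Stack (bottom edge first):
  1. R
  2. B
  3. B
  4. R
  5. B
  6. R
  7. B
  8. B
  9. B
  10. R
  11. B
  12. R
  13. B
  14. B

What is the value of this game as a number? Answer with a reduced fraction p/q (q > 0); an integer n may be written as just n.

Recurse on prefixes of the 14-edge string R B B R B R B B B R B R B B:
value(R) = {  | 0 } — -1
value(RB) = { -1 | 0 } — -1/2
value(RBB) = { -1,-1/2 | 0 } — -1/4
value(RBBR) = { -1,-1/2 | -1/4,0 } — -3/8
value(RBBRB) = { -1,-1/2,-3/8 | -1/4,0 } — -5/16
value(RBBRBR) = { -1,-1/2,-3/8 | -5/16,-1/4,0 } — -11/32
value(RBBRBRB) = { -1,-1/2,-3/8,-11/32 | -5/16,-1/4,0 } — -21/64
value(RBBRBRBB) = { -1,-1/2,-3/8,-11/32,-21/64 | -5/16,-1/4,0 } — -41/128
value(RBBRBRBBB) = { -1,-1/2,-3/8,-11/32,-21/64,-41/128 | -5/16,-1/4,0 } — -81/256
value(RBBRBRBBBR) = { -1,-1/2,-3/8,-11/32,-21/64,-41/128 | -81/256,-5/16,-1/4,0 } — -163/512
value(RBBRBRBBBRB) = { -1,-1/2,-3/8,-11/32,-21/64,-41/128,-163/512 | -81/256,-5/16,-1/4,0 } — -325/1024
value(RBBRBRBBBRBR) = { -1,-1/2,-3/8,-11/32,-21/64,-41/128,-163/512 | -325/1024,-81/256,-5/16,-1/4,0 } — -651/2048
value(RBBRBRBBBRBRB) = { -1,-1/2,-3/8,-11/32,-21/64,-41/128,-163/512,-651/2048 | -325/1024,-81/256,-5/16,-1/4,0 } — -1301/4096
value(RBBRBRBBBRBRBB) = { -1,-1/2,-3/8,-11/32,-21/64,-41/128,-163/512,-651/2048,-1301/4096 | -325/1024,-81/256,-5/16,-1/4,0 } — -2601/8192

-2601/8192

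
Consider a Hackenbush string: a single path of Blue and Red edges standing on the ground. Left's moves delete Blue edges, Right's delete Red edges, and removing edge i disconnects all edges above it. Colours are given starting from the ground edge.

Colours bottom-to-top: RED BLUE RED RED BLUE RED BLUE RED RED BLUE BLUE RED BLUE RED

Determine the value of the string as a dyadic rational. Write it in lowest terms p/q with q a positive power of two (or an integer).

-6859/8192

Recurse on prefixes of the 14-edge string RED BLUE RED RED BLUE RED BLUE RED RED BLUE BLUE RED BLUE RED:
step 1: add RED to get R; options L={ — } R={ 0 } -> -1
step 2: add BLUE to get RB; options L={ -1 } R={ 0 } -> -1/2
step 3: add RED to get RBR; options L={ -1 } R={ -1/2 0 } -> -3/4
step 4: add RED to get RBRR; options L={ -1 } R={ -3/4 -1/2 0 } -> -7/8
step 5: add BLUE to get RBRRB; options L={ -1 -7/8 } R={ -3/4 -1/2 0 } -> -13/16
step 6: add RED to get RBRRBR; options L={ -1 -7/8 } R={ -13/16 -3/4 -1/2 0 } -> -27/32
step 7: add BLUE to get RBRRBRB; options L={ -1 -7/8 -27/32 } R={ -13/16 -3/4 -1/2 0 } -> -53/64
step 8: add RED to get RBRRBRBR; options L={ -1 -7/8 -27/32 } R={ -53/64 -13/16 -3/4 -1/2 0 } -> -107/128
step 9: add RED to get RBRRBRBRR; options L={ -1 -7/8 -27/32 } R={ -107/128 -53/64 -13/16 -3/4 -1/2 0 } -> -215/256
step 10: add BLUE to get RBRRBRBRRB; options L={ -1 -7/8 -27/32 -215/256 } R={ -107/128 -53/64 -13/16 -3/4 -1/2 0 } -> -429/512
step 11: add BLUE to get RBRRBRBRRBB; options L={ -1 -7/8 -27/32 -215/256 -429/512 } R={ -107/128 -53/64 -13/16 -3/4 -1/2 0 } -> -857/1024
step 12: add RED to get RBRRBRBRRBBR; options L={ -1 -7/8 -27/32 -215/256 -429/512 } R={ -857/1024 -107/128 -53/64 -13/16 -3/4 -1/2 0 } -> -1715/2048
step 13: add BLUE to get RBRRBRBRRBBRB; options L={ -1 -7/8 -27/32 -215/256 -429/512 -1715/2048 } R={ -857/1024 -107/128 -53/64 -13/16 -3/4 -1/2 0 } -> -3429/4096
step 14: add RED to get RBRRBRBRRBBRBR; options L={ -1 -7/8 -27/32 -215/256 -429/512 -1715/2048 } R={ -3429/4096 -857/1024 -107/128 -53/64 -13/16 -3/4 -1/2 0 } -> -6859/8192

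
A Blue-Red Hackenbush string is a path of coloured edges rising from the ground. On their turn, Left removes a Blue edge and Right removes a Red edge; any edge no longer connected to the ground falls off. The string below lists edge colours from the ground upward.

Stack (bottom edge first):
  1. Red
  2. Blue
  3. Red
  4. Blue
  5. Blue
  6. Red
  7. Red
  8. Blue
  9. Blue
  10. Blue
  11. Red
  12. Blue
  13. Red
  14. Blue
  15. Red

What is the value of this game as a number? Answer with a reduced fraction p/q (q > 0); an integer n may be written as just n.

Build value(s[:k]) for k = 1..15, string s = Red Blue Red Blue Blue Red Red Blue Blue Blue Red Blue Red Blue Red.
value_1 [R]  L=[none]  R=[0]  -> -1
value_2 [RB]  L=[-1]  R=[0]  -> -1/2
value_3 [RBR]  L=[-1]  R=[-1/2; 0]  -> -3/4
value_4 [RBRB]  L=[-1; -3/4]  R=[-1/2; 0]  -> -5/8
value_5 [RBRBB]  L=[-1; -3/4; -5/8]  R=[-1/2; 0]  -> -9/16
value_6 [RBRBBR]  L=[-1; -3/4; -5/8]  R=[-9/16; -1/2; 0]  -> -19/32
value_7 [RBRBBRR]  L=[-1; -3/4; -5/8]  R=[-19/32; -9/16; -1/2; 0]  -> -39/64
value_8 [RBRBBRRB]  L=[-1; -3/4; -5/8; -39/64]  R=[-19/32; -9/16; -1/2; 0]  -> -77/128
value_9 [RBRBBRRBB]  L=[-1; -3/4; -5/8; -39/64; -77/128]  R=[-19/32; -9/16; -1/2; 0]  -> -153/256
value_10 [RBRBBRRBBB]  L=[-1; -3/4; -5/8; -39/64; -77/128; -153/256]  R=[-19/32; -9/16; -1/2; 0]  -> -305/512
value_11 [RBRBBRRBBBR]  L=[-1; -3/4; -5/8; -39/64; -77/128; -153/256]  R=[-305/512; -19/32; -9/16; -1/2; 0]  -> -611/1024
value_12 [RBRBBRRBBBRB]  L=[-1; -3/4; -5/8; -39/64; -77/128; -153/256; -611/1024]  R=[-305/512; -19/32; -9/16; -1/2; 0]  -> -1221/2048
value_13 [RBRBBRRBBBRBR]  L=[-1; -3/4; -5/8; -39/64; -77/128; -153/256; -611/1024]  R=[-1221/2048; -305/512; -19/32; -9/16; -1/2; 0]  -> -2443/4096
value_14 [RBRBBRRBBBRBRB]  L=[-1; -3/4; -5/8; -39/64; -77/128; -153/256; -611/1024; -2443/4096]  R=[-1221/2048; -305/512; -19/32; -9/16; -1/2; 0]  -> -4885/8192
value_15 [RBRBBRRBBBRBRBR]  L=[-1; -3/4; -5/8; -39/64; -77/128; -153/256; -611/1024; -2443/4096]  R=[-4885/8192; -1221/2048; -305/512; -19/32; -9/16; -1/2; 0]  -> -9771/16384

-9771/16384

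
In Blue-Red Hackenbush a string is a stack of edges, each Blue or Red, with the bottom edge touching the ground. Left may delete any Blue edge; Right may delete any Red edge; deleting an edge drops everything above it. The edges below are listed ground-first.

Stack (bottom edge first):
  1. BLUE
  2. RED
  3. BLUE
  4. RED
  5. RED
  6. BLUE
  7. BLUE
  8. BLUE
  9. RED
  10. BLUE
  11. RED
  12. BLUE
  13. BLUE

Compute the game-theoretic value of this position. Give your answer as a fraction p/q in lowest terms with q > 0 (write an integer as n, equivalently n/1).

step 1: add BLUE to get B; options L={ 0 } R={ — } = 1
step 2: add RED to get BR; options L={ 0 } R={ 1 } = 1/2
step 3: add BLUE to get BRB; options L={ 0,1/2 } R={ 1 } = 3/4
step 4: add RED to get BRBR; options L={ 0,1/2 } R={ 3/4,1 } = 5/8
step 5: add RED to get BRBRR; options L={ 0,1/2 } R={ 5/8,3/4,1 } = 9/16
step 6: add BLUE to get BRBRRB; options L={ 0,1/2,9/16 } R={ 5/8,3/4,1 } = 19/32
step 7: add BLUE to get BRBRRBB; options L={ 0,1/2,9/16,19/32 } R={ 5/8,3/4,1 } = 39/64
step 8: add BLUE to get BRBRRBBB; options L={ 0,1/2,9/16,19/32,39/64 } R={ 5/8,3/4,1 } = 79/128
step 9: add RED to get BRBRRBBBR; options L={ 0,1/2,9/16,19/32,39/64 } R={ 79/128,5/8,3/4,1 } = 157/256
step 10: add BLUE to get BRBRRBBBRB; options L={ 0,1/2,9/16,19/32,39/64,157/256 } R={ 79/128,5/8,3/4,1 } = 315/512
step 11: add RED to get BRBRRBBBRBR; options L={ 0,1/2,9/16,19/32,39/64,157/256 } R={ 315/512,79/128,5/8,3/4,1 } = 629/1024
step 12: add BLUE to get BRBRRBBBRBRB; options L={ 0,1/2,9/16,19/32,39/64,157/256,629/1024 } R={ 315/512,79/128,5/8,3/4,1 } = 1259/2048
step 13: add BLUE to get BRBRRBBBRBRBB; options L={ 0,1/2,9/16,19/32,39/64,157/256,629/1024,1259/2048 } R={ 315/512,79/128,5/8,3/4,1 } = 2519/4096

2519/4096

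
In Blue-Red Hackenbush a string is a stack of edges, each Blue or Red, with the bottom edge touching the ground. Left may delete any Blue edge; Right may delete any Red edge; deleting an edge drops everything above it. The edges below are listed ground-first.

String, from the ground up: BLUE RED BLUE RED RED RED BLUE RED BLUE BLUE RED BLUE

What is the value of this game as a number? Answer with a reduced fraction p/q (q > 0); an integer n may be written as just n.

1115/2048

value(B) = { 0 | none } so 1
value(BR) = { 0 | 1 } so 1/2
value(BRB) = { 0 1/2 | 1 } so 3/4
value(BRBR) = { 0 1/2 | 3/4 1 } so 5/8
value(BRBRR) = { 0 1/2 | 5/8 3/4 1 } so 9/16
value(BRBRRR) = { 0 1/2 | 9/16 5/8 3/4 1 } so 17/32
value(BRBRRRB) = { 0 1/2 17/32 | 9/16 5/8 3/4 1 } so 35/64
value(BRBRRRBR) = { 0 1/2 17/32 | 35/64 9/16 5/8 3/4 1 } so 69/128
value(BRBRRRBRB) = { 0 1/2 17/32 69/128 | 35/64 9/16 5/8 3/4 1 } so 139/256
value(BRBRRRBRBB) = { 0 1/2 17/32 69/128 139/256 | 35/64 9/16 5/8 3/4 1 } so 279/512
value(BRBRRRBRBBR) = { 0 1/2 17/32 69/128 139/256 | 279/512 35/64 9/16 5/8 3/4 1 } so 557/1024
value(BRBRRRBRBBRB) = { 0 1/2 17/32 69/128 139/256 557/1024 | 279/512 35/64 9/16 5/8 3/4 1 } so 1115/2048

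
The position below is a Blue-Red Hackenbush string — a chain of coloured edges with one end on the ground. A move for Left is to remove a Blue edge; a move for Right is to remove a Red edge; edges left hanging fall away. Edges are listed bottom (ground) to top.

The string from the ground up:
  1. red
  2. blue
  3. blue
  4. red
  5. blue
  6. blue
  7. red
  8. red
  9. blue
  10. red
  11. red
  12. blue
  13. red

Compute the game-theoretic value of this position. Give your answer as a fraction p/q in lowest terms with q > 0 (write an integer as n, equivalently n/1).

v_1 [r]  L=[∅]  R=[0]  => -1
v_2 [rb]  L=[-1]  R=[0]  => -1/2
v_3 [rbb]  L=[-1 -1/2]  R=[0]  => -1/4
v_4 [rbbr]  L=[-1 -1/2]  R=[-1/4 0]  => -3/8
v_5 [rbbrb]  L=[-1 -1/2 -3/8]  R=[-1/4 0]  => -5/16
v_6 [rbbrbb]  L=[-1 -1/2 -3/8 -5/16]  R=[-1/4 0]  => -9/32
v_7 [rbbrbbr]  L=[-1 -1/2 -3/8 -5/16]  R=[-9/32 -1/4 0]  => -19/64
v_8 [rbbrbbrr]  L=[-1 -1/2 -3/8 -5/16]  R=[-19/64 -9/32 -1/4 0]  => -39/128
v_9 [rbbrbbrrb]  L=[-1 -1/2 -3/8 -5/16 -39/128]  R=[-19/64 -9/32 -1/4 0]  => -77/256
v_10 [rbbrbbrrbr]  L=[-1 -1/2 -3/8 -5/16 -39/128]  R=[-77/256 -19/64 -9/32 -1/4 0]  => -155/512
v_11 [rbbrbbrrbrr]  L=[-1 -1/2 -3/8 -5/16 -39/128]  R=[-155/512 -77/256 -19/64 -9/32 -1/4 0]  => -311/1024
v_12 [rbbrbbrrbrrb]  L=[-1 -1/2 -3/8 -5/16 -39/128 -311/1024]  R=[-155/512 -77/256 -19/64 -9/32 -1/4 0]  => -621/2048
v_13 [rbbrbbrrbrrbr]  L=[-1 -1/2 -3/8 -5/16 -39/128 -311/1024]  R=[-621/2048 -155/512 -77/256 -19/64 -9/32 -1/4 0]  => -1243/4096

-1243/4096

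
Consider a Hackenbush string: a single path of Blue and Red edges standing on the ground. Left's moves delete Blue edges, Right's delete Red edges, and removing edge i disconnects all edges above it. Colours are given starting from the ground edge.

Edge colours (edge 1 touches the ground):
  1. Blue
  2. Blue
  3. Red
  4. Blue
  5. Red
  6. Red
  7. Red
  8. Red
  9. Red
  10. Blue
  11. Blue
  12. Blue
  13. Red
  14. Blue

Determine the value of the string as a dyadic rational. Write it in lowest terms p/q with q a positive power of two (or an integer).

6203/4096

edge 1 of 14 (Blue): { 0 | (no moves) } → 1
edge 2 of 14 (Blue): { 0, 1 | (no moves) } → 2
edge 3 of 14 (Red): { 0, 1 | 2 } → 3/2
edge 4 of 14 (Blue): { 0, 1, 3/2 | 2 } → 7/4
edge 5 of 14 (Red): { 0, 1, 3/2 | 7/4, 2 } → 13/8
edge 6 of 14 (Red): { 0, 1, 3/2 | 13/8, 7/4, 2 } → 25/16
edge 7 of 14 (Red): { 0, 1, 3/2 | 25/16, 13/8, 7/4, 2 } → 49/32
edge 8 of 14 (Red): { 0, 1, 3/2 | 49/32, 25/16, 13/8, 7/4, 2 } → 97/64
edge 9 of 14 (Red): { 0, 1, 3/2 | 97/64, 49/32, 25/16, 13/8, 7/4, 2 } → 193/128
edge 10 of 14 (Blue): { 0, 1, 3/2, 193/128 | 97/64, 49/32, 25/16, 13/8, 7/4, 2 } → 387/256
edge 11 of 14 (Blue): { 0, 1, 3/2, 193/128, 387/256 | 97/64, 49/32, 25/16, 13/8, 7/4, 2 } → 775/512
edge 12 of 14 (Blue): { 0, 1, 3/2, 193/128, 387/256, 775/512 | 97/64, 49/32, 25/16, 13/8, 7/4, 2 } → 1551/1024
edge 13 of 14 (Red): { 0, 1, 3/2, 193/128, 387/256, 775/512 | 1551/1024, 97/64, 49/32, 25/16, 13/8, 7/4, 2 } → 3101/2048
edge 14 of 14 (Blue): { 0, 1, 3/2, 193/128, 387/256, 775/512, 3101/2048 | 1551/1024, 97/64, 49/32, 25/16, 13/8, 7/4, 2 } → 6203/4096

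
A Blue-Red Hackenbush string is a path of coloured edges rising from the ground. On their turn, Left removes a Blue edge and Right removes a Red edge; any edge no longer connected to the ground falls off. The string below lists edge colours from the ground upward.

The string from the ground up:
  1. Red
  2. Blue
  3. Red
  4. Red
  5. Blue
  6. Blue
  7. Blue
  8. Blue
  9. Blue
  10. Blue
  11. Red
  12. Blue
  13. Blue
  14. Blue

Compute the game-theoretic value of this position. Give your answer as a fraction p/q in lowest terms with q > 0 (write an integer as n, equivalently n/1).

edge 1 of 14 (Red): { — | 0 } = -1
edge 2 of 14 (Blue): { -1 | 0 } = -1/2
edge 3 of 14 (Red): { -1 | -1/2, 0 } = -3/4
edge 4 of 14 (Red): { -1 | -3/4, -1/2, 0 } = -7/8
edge 5 of 14 (Blue): { -1, -7/8 | -3/4, -1/2, 0 } = -13/16
edge 6 of 14 (Blue): { -1, -7/8, -13/16 | -3/4, -1/2, 0 } = -25/32
edge 7 of 14 (Blue): { -1, -7/8, -13/16, -25/32 | -3/4, -1/2, 0 } = -49/64
edge 8 of 14 (Blue): { -1, -7/8, -13/16, -25/32, -49/64 | -3/4, -1/2, 0 } = -97/128
edge 9 of 14 (Blue): { -1, -7/8, -13/16, -25/32, -49/64, -97/128 | -3/4, -1/2, 0 } = -193/256
edge 10 of 14 (Blue): { -1, -7/8, -13/16, -25/32, -49/64, -97/128, -193/256 | -3/4, -1/2, 0 } = -385/512
edge 11 of 14 (Red): { -1, -7/8, -13/16, -25/32, -49/64, -97/128, -193/256 | -385/512, -3/4, -1/2, 0 } = -771/1024
edge 12 of 14 (Blue): { -1, -7/8, -13/16, -25/32, -49/64, -97/128, -193/256, -771/1024 | -385/512, -3/4, -1/2, 0 } = -1541/2048
edge 13 of 14 (Blue): { -1, -7/8, -13/16, -25/32, -49/64, -97/128, -193/256, -771/1024, -1541/2048 | -385/512, -3/4, -1/2, 0 } = -3081/4096
edge 14 of 14 (Blue): { -1, -7/8, -13/16, -25/32, -49/64, -97/128, -193/256, -771/1024, -1541/2048, -3081/4096 | -385/512, -3/4, -1/2, 0 } = -6161/8192

-6161/8192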